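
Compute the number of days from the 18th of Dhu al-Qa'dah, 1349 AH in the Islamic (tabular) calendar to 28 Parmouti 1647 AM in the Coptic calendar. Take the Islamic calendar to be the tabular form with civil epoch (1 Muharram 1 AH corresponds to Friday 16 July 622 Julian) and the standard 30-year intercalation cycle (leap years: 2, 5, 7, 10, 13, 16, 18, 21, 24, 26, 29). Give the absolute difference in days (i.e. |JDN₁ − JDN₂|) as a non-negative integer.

30

First date → JDN 2426438; second date → JDN 2426468.
The interval is |2426438 − 2426468| = 30 days.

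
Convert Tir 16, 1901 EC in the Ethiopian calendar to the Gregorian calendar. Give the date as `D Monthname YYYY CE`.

24 January 1909 CE

Both dates share Julian Day Number 2418331; in the Gregorian calendar that is 24 January 1909 CE.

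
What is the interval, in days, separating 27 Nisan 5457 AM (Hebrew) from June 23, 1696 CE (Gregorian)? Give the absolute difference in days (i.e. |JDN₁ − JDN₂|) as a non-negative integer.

299

First date → JDN 2340985; second date → JDN 2340686.
The interval is |2340985 − 2340686| = 299 days.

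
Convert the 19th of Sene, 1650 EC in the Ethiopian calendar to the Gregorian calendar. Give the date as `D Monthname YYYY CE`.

23 June 1658 CE

Both dates share Julian Day Number 2326806; in the Gregorian calendar that is 23 June 1658 CE.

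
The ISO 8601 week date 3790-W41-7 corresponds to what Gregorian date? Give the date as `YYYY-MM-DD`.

ISO week 1 of 3790 is the week containing the first Thursday of 3790.
Week 41, day 7 (Sunday) lands on 3790-10-17.

3790-10-17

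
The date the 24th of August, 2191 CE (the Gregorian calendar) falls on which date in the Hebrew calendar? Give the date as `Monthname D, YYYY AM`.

Both dates share Julian Day Number 2521542; in the Hebrew calendar that is 4 Elul 5951 AM.

Elul 4, 5951 AM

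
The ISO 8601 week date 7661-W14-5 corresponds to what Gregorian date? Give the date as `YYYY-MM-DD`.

ISO week 1 of 7661 is the week containing the first Thursday of 7661.
Week 14, day 5 (Friday) lands on 7661-04-08.

7661-04-08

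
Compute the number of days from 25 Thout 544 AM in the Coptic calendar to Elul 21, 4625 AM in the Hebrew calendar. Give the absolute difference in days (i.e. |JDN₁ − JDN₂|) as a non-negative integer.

13872

JDN of the first date = 2023385.
JDN of the second date = 2037257.
|2037257 − 2023385| = 13872.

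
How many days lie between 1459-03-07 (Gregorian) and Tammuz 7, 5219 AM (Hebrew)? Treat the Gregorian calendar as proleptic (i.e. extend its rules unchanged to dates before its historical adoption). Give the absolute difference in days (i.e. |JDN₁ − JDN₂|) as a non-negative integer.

JDN of the first date = 2254014.
JDN of the second date = 2254117.
|2254117 − 2254014| = 103.

103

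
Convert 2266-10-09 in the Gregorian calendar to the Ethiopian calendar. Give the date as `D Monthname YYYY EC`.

27 Meskerem 2259 EC

Both dates share Julian Day Number 2548981; in the Ethiopian calendar that is 27 Meskerem 2259 EC.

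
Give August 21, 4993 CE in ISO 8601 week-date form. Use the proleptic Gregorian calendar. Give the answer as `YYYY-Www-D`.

The weekday is Wednesday (ISO weekday 3).
That Wednesday belongs to ISO week 34 of ISO year 4993.

4993-W34-3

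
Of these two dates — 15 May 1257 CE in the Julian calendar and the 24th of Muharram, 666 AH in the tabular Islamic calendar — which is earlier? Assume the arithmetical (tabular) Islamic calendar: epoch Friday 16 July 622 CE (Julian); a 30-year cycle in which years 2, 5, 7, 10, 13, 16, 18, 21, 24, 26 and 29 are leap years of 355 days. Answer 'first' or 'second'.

Converting both to JDN: 2180312 vs 2184117; the smaller is the first.

first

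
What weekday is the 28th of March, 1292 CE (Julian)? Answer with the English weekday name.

This is JDN 2193048 (4 April 1292 Gregorian).
JDN 2193048 mod 7 = 4, and JDN 0 was a Monday, so this is a Friday.

Friday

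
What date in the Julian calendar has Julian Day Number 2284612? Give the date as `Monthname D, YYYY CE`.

December 5, 1542 CE

JDN 2284612 is 15 December 1542 in the proleptic Gregorian calendar.
In the Julian calendar that day is December 5, 1542 CE.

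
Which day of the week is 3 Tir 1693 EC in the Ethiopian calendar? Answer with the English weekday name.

This is JDN 2342346 (9 January 1701 Gregorian).
2342346 ≡ 6 (mod 7); counting from Monday = 0 gives Sunday.

Sunday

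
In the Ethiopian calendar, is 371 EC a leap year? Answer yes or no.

371 mod 4 = 3; in the Ethiopian calendar a year is leap when year mod 4 = 3, so it is a leap year.

yes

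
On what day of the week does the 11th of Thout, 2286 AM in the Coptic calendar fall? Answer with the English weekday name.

Equivalently 25 September 2569 Gregorian, JDN 2659636.
Since JDN mod 7 = 0 (0 = Monday), the day is Monday.

Monday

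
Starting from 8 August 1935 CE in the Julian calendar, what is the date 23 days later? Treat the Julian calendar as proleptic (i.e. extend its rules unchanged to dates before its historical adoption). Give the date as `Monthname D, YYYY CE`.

The starting date is JDN 2428036; 2428036 + 23 = 2428059.
JDN 2428059 corresponds to August 31, 1935 CE.

August 31, 1935 CE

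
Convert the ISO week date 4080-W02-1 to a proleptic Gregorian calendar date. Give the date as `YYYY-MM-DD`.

4080-01-08

ISO week 1 of 4080 is the week containing the first Thursday of 4080.
Week 2, day 1 (Monday) lands on 4080-01-08.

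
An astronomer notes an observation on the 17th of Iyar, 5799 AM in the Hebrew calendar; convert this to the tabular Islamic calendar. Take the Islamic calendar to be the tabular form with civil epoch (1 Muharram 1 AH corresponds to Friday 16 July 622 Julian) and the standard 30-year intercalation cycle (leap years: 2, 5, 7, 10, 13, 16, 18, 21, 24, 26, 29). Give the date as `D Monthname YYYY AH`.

17 Rabi' al-Thani 1461 AH

Both dates share Julian Day Number 2465920; in the tabular Islamic calendar that is 17 Rabi' al-Thani 1461 AH.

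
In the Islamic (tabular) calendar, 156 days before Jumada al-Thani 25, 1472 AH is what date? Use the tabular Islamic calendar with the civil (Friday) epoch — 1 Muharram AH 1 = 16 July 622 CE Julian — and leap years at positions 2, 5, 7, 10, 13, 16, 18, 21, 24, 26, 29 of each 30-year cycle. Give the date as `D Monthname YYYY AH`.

The starting date is JDN 2469885; 2469885 − 156 = 2469729.
JDN 2469729 corresponds to 17 Muharram 1472 AH.

17 Muharram 1472 AH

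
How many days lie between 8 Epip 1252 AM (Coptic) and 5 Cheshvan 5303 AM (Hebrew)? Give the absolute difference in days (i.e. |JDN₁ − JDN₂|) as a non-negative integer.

JDN of the first date = 2282265.
JDN of the second date = 2284561.
|2284561 − 2282265| = 2296.

2296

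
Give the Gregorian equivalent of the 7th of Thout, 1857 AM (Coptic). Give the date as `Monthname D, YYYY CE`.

Both dates share Julian Day Number 2502940; in the Gregorian calendar that is 18 September 2140 CE.

September 18, 2140 CE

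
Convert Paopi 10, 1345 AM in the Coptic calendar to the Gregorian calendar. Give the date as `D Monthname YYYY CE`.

17 October 1628 CE

Both dates share Julian Day Number 2315965; in the Gregorian calendar that is 17 October 1628 CE.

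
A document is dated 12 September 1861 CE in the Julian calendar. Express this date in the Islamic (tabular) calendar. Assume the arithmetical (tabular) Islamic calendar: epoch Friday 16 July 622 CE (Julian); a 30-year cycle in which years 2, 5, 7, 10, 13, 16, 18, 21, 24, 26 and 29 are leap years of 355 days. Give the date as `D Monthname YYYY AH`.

Julian Day Number of the source date = 2401043.
Converting JDN 2401043 to the tabular Islamic calendar gives 19 Rabi' al-Awwal 1278 AH.

19 Rabi' al-Awwal 1278 AH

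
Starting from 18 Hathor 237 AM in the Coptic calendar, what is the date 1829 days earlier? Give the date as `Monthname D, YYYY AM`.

Hathor 15, 232 AM

JDN of 18 Hathor 237 AM = 1911306.
1911306 − 1829 = 1909477.
JDN 1909477 in the Coptic calendar is Hathor 15, 232 AM.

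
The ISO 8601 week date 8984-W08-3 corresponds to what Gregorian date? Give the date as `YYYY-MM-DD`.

ISO week 1 of 8984 is the week containing the first Thursday of 8984.
Week 8, day 3 (Wednesday) lands on 8984-02-18.

8984-02-18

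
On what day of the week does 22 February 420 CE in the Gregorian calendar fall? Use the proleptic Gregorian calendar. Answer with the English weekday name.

Saturday

Since JDN mod 7 = 5 (0 = Monday), the day is Saturday.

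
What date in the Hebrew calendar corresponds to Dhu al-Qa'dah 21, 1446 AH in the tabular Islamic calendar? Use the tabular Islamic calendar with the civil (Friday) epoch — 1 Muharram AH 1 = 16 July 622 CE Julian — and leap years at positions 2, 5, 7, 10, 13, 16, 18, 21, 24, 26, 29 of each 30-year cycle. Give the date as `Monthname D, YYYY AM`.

Iyar 21, 5785 AM

Both dates share Julian Day Number 2460815; in the Hebrew calendar that is 21 Iyar 5785 AM.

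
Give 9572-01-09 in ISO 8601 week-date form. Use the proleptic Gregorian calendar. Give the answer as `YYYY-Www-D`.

9572-W01-7

The weekday is Sunday (ISO weekday 7).
That Sunday belongs to ISO week 1 of ISO year 9572.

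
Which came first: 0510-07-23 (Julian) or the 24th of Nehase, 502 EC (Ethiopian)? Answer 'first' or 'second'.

The two dates have Julian Day Numbers 1907539 and 1907564 respectively.
Since 1907539 < 1907564, the first date comes first.

first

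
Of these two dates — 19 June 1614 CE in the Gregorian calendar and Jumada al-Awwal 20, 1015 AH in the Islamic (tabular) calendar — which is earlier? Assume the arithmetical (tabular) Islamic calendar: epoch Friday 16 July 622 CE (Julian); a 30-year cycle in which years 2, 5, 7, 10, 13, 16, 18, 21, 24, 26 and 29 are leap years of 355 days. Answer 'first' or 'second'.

second

Converting both to JDN: 2310731 vs 2307905; the smaller is the second.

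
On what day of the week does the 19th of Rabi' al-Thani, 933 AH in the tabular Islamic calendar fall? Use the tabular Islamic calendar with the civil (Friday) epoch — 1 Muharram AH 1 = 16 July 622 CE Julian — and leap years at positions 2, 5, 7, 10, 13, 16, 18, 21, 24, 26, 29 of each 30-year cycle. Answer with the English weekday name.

In the proleptic Gregorian calendar this is 2 February 1527 (JDN 2278817).
2278817 ≡ 2 (mod 7); counting from Monday = 0 gives Wednesday.

Wednesday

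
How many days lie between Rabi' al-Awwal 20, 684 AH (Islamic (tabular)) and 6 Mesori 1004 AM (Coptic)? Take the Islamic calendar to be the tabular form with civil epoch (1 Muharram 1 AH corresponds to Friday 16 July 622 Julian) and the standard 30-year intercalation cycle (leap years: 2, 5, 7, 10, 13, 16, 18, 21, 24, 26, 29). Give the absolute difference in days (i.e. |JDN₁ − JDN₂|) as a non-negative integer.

First date → JDN 2190550; second date → JDN 2191711.
The interval is |2190550 − 2191711| = 1161 days.

1161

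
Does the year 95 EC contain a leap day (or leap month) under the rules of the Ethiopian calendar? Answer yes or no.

95 mod 4 = 3; in the Ethiopian calendar a year is leap when year mod 4 = 3, so it is a leap year.

yes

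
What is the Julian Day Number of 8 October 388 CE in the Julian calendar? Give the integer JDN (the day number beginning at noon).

1863056

In the proleptic Gregorian calendar the same day is 9 October 388.
JDN 2400001 is 17 November 1858 CE (Gregorian), MJD 0; the target day is −536945 days from there, so JDN = 1863056.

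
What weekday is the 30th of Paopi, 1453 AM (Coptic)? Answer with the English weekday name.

Wednesday

Equivalently 7 November 1736 Gregorian, JDN 2355432.
Since JDN mod 7 = 2 (0 = Monday), the day is Wednesday.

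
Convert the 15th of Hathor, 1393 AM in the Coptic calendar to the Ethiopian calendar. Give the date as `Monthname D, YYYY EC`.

Hidar 15, 1669 EC

Julian Day Number of the source date = 2333532.
Converting JDN 2333532 to the Ethiopian calendar gives 15 Hidar 1669 EC.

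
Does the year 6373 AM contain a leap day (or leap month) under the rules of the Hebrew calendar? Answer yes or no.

Hebrew year 6373 is year 8 of its 19-year Metonic cycle; leap years are at positions 3, 6, 8, 11, 14, 17, 19, so it is a leap year (13 months).

yes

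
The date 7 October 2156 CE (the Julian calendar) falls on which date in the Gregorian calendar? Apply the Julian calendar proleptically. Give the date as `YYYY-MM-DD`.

2156-10-21

The Julian–Gregorian offset here is 14 days (Julian trailing).
7 October 2156 Julian + 14 days → 21 October 2156 Gregorian.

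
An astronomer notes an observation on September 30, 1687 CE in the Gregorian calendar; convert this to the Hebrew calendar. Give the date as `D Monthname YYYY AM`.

23 Tishrei 5448 AM

Julian Day Number of the source date = 2337497.
Converting JDN 2337497 to the Hebrew calendar gives 23 Tishrei 5448 AM.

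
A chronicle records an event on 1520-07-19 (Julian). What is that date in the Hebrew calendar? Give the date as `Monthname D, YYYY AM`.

The source date corresponds to 29 July 1520 in the proleptic Gregorian calendar (JDN 2276438).
That day falls on 4 Av 5280 AM in the Hebrew calendar.

Av 4, 5280 AM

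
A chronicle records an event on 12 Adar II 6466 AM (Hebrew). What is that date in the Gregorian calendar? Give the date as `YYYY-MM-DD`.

Julian Day Number of the source date = 2709484.
Converting JDN 2709484 to the Gregorian calendar gives 20 March 2706 CE.

2706-03-20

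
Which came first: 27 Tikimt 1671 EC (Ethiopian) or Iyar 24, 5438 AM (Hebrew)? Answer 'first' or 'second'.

The two dates have Julian Day Numbers 2334244 and 2334073 respectively.
Since 2334073 < 2334244, the second date comes first.

second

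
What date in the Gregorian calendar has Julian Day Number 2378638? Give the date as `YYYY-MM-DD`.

JDN 2451545 is 1 Jan 2000; 2378638 is −72907 days from there.

1800-05-22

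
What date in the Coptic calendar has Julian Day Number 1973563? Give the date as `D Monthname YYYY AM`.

The proleptic Gregorian equivalent of JDN 1973563 is 1 May 691.
In the Coptic calendar that day is 3 Pashons 407 AM.

3 Pashons 407 AM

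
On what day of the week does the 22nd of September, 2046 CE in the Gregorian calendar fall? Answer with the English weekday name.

2468611 ≡ 5 (mod 7); counting from Monday = 0 gives Saturday.

Saturday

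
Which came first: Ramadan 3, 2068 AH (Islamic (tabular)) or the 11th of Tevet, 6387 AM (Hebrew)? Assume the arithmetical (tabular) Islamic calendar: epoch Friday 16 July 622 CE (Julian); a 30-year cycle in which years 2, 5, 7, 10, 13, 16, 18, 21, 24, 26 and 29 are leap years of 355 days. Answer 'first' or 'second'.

second

Converting both to JDN: 2681154 vs 2680543; the smaller is the second.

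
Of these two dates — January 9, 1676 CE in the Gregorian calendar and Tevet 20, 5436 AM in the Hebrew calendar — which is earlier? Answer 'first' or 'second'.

second

The two dates have Julian Day Numbers 2333215 and 2333212 respectively.
Since 2333212 < 2333215, the second date comes first.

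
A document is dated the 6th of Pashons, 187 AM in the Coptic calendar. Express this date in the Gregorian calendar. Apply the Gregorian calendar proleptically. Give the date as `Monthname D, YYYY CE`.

May 2, 471 CE

Both dates share Julian Day Number 1893211; in the Gregorian calendar that is 2 May 471 CE.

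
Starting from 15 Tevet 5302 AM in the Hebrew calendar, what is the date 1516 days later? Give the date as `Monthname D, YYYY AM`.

Counting 1516 days forward from JDN 2284276 reaches JDN 2285792, which is Adar 25, 5306 AM.

Adar 25, 5306 AM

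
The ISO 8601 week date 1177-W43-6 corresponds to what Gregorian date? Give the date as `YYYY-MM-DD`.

ISO week 1 of 1177 is the week containing the first Thursday of 1177.
Week 43, day 6 (Saturday) lands on 1177-10-29.

1177-10-29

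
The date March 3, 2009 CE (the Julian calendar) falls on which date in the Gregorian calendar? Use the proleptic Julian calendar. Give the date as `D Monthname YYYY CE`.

For dates in this range the Gregorian date is 13 days ahead of the Julian.
3 March 2009 Julian + 13 days → 16 March 2009 Gregorian.

16 March 2009 CE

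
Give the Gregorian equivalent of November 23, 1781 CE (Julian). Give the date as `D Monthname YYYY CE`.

The Julian–Gregorian offset here is 11 days (Julian trailing).
23 November 1781 Julian + 11 days → 4 December 1781 Gregorian.

4 December 1781 CE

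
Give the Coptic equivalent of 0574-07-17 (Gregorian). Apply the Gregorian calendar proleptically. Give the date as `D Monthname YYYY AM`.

Julian Day Number of the source date = 1930907.
Converting JDN 1930907 to the Coptic calendar gives 21 Epip 290 AM.

21 Epip 290 AM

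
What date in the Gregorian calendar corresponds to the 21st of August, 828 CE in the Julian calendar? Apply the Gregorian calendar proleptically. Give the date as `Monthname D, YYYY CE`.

At this point the Julian calendar is 4 days behind the Gregorian.
21 August 828 Julian + 4 days → 25 August 828 Gregorian.

August 25, 828 CE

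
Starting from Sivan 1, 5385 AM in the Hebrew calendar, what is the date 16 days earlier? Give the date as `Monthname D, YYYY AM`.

Iyar 14, 5385 AM

Counting 16 days back from JDN 2314736 reaches JDN 2314720, which is Iyar 14, 5385 AM.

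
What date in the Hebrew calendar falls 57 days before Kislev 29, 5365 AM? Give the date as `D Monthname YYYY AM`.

1 Cheshvan 5365 AM

JDN of Kislev 29, 5365 AM = 2307264.
2307264 − 57 = 2307207.
JDN 2307207 in the Hebrew calendar is 1 Cheshvan 5365 AM.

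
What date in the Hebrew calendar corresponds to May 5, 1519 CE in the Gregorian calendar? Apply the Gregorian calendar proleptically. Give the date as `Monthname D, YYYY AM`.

Julian Day Number of the source date = 2275987.
Converting JDN 2275987 to the Hebrew calendar gives 24 Iyar 5279 AM.

Iyar 24, 5279 AM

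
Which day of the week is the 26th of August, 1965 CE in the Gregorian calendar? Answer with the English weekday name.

2438999 ≡ 3 (mod 7); counting from Monday = 0 gives Thursday.

Thursday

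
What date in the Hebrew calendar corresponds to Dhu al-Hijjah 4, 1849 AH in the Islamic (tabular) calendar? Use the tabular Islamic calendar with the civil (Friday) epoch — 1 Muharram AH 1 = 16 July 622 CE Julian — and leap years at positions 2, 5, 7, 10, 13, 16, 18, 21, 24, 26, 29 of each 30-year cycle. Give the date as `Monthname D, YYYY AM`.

The source date corresponds to 1 June 2416 in the Gregorian calendar (JDN 2603638).
That day falls on 6 Sivan 6176 AM in the Hebrew calendar.

Sivan 6, 6176 AM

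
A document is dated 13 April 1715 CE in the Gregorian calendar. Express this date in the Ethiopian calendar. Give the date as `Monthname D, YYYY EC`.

Julian Day Number of the source date = 2347553.
Converting JDN 2347553 to the Ethiopian calendar gives 7 Miyazya 1707 EC.

Miyazya 7, 1707 EC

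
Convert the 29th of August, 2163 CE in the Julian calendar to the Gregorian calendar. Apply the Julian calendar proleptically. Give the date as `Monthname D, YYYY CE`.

September 12, 2163 CE

At this point the Julian calendar is 14 days behind the Gregorian.
29 August 2163 Julian + 14 days → 12 September 2163 Gregorian.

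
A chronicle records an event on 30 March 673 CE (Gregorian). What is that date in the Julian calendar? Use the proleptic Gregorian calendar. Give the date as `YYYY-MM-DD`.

0673-03-27

The Julian–Gregorian offset here is 3 days (Julian trailing).
30 March 673 Gregorian − 3 days → 27 March 673 Julian.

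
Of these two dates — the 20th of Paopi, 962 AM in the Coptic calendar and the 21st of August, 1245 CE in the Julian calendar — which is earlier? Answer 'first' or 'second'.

The two dates have Julian Day Numbers 2176084 and 2176027 respectively.
Since 2176027 < 2176084, the second date comes first.

second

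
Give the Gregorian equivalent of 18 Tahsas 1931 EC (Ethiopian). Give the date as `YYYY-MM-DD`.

1938-12-27

Both dates share Julian Day Number 2429260; in the Gregorian calendar that is 27 December 1938 CE.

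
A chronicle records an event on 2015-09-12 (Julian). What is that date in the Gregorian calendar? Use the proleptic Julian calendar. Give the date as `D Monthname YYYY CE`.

For dates in this range the Gregorian date is 13 days ahead of the Julian.
12 September 2015 Julian + 13 days → 25 September 2015 Gregorian.

25 September 2015 CE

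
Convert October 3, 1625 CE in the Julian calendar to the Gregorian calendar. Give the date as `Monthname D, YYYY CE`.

The Julian–Gregorian offset here is 10 days (Julian trailing).
3 October 1625 Julian + 10 days → 13 October 1625 Gregorian.

October 13, 1625 CE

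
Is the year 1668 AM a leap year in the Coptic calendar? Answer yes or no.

no

1668 mod 4 = 0; in the Coptic calendar a year is leap when year mod 4 = 3, so it is a common year.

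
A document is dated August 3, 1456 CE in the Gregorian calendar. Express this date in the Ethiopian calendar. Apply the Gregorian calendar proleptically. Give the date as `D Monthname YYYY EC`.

Both dates share Julian Day Number 2253068; in the Ethiopian calendar that is 1 Nehase 1448 EC.

1 Nehase 1448 EC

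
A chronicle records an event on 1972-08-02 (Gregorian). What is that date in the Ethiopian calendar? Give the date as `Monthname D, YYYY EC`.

Julian Day Number of the source date = 2441532.
Converting JDN 2441532 to the Ethiopian calendar gives 26 Hamle 1964 EC.

Hamle 26, 1964 EC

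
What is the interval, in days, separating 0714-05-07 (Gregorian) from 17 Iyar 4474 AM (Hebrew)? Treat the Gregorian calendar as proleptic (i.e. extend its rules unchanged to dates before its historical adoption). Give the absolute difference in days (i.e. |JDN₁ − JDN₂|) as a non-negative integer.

4

First date → JDN 1981969; second date → JDN 1981973.
The interval is |1981969 − 1981973| = 4 days.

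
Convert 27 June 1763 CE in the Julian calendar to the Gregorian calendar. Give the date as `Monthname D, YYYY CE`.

For dates in this range the Gregorian date is 11 days ahead of the Julian.
27 June 1763 Julian + 11 days → 8 July 1763 Gregorian.

July 8, 1763 CE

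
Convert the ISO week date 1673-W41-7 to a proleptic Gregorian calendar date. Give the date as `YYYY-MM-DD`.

1673-10-15

ISO week 1 of 1673 is the week containing the first Thursday of 1673.
Week 41, day 7 (Sunday) lands on 1673-10-15.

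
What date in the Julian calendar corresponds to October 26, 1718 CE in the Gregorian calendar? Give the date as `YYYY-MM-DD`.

For dates in this range the Gregorian date is 11 days ahead of the Julian.
26 October 1718 Gregorian − 11 days → 15 October 1718 Julian.

1718-10-15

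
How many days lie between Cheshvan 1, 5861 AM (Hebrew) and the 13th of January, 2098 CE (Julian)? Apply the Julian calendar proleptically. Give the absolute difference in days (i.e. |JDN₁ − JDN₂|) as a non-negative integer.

First date → JDN 2488376; second date → JDN 2487365.
The interval is |2488376 − 2487365| = 1011 days.

1011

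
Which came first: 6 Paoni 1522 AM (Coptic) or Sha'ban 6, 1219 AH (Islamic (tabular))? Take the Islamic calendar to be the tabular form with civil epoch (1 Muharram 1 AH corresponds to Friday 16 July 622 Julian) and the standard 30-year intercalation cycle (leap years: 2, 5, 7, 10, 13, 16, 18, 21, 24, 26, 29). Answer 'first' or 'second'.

First date → JDN 2380850; second date → JDN 2380271.
JDN 2380271 < JDN 2380850, so the second date is earlier.

second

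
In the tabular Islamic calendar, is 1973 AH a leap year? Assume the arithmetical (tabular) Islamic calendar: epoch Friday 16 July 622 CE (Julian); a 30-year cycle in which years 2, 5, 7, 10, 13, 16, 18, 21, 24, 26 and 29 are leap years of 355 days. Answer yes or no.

Year 1973 AH is year 23 of its 30-year cycle; leap positions are 2, 5, 7, 10, 13, 16, 18, 21, 24, 26, 29, so it is a common year (354 days).

no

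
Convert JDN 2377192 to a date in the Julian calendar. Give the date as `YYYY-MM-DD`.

JDN 2377192 is 5 June 1796 in the Gregorian calendar.
In the Julian calendar that day is 1796-05-25.

1796-05-25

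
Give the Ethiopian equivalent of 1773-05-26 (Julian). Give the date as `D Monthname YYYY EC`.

Julian Day Number of the source date = 2368792.
Converting JDN 2368792 to the Ethiopian calendar gives 1 Sene 1765 EC.

1 Sene 1765 EC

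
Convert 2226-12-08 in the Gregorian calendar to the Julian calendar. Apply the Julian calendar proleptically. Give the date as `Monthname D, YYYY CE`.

November 23, 2226 CE

For dates in this range the Gregorian date is 15 days ahead of the Julian.
8 December 2226 Gregorian − 15 days → 23 November 2226 Julian.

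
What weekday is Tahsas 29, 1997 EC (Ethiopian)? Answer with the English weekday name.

Friday

Equivalently 7 January 2005 Gregorian, JDN 2453378.
2453378 ≡ 4 (mod 7); counting from Monday = 0 gives Friday.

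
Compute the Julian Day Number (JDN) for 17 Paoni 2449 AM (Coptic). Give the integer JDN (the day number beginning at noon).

2719448

Equivalently 30 June 2733 (Gregorian).
JDN 2451545 is 1 January 2000 CE (Gregorian); the target day is +267903 days from there, so JDN = 2719448.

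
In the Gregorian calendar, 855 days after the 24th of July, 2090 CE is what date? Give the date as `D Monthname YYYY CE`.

JDN of the 24th of July, 2090 CE = 2484622.
2484622 + 855 = 2485477.
JDN 2485477 in the Gregorian calendar is 25 November 2092 CE.

25 November 2092 CE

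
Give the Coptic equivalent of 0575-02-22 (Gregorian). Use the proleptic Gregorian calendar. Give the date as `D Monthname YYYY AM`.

Julian Day Number of the source date = 1931127.
Converting JDN 1931127 to the Coptic calendar gives 26 Meshir 291 AM.

26 Meshir 291 AM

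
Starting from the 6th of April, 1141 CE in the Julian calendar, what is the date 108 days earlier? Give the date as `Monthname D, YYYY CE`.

December 19, 1140 CE

The starting date is JDN 2137904; 2137904 − 108 = 2137796.
JDN 2137796 corresponds to December 19, 1140 CE.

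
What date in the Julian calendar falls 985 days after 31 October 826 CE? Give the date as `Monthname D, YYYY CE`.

July 12, 829 CE

The starting date is JDN 2023058; 2023058 + 985 = 2024043.
JDN 2024043 corresponds to July 12, 829 CE.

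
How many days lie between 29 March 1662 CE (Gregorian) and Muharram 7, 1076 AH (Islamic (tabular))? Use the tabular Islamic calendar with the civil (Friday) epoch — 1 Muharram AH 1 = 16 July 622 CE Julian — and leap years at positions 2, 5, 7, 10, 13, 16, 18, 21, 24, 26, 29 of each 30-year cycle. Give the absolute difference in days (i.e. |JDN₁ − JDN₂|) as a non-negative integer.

First date → JDN 2328181; second date → JDN 2329390.
The interval is |2328181 − 2329390| = 1209 days.

1209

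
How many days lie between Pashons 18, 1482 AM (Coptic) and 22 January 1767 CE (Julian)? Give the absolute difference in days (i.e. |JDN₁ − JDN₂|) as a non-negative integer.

254

First date → JDN 2366222; second date → JDN 2366476.
The interval is |2366222 − 2366476| = 254 days.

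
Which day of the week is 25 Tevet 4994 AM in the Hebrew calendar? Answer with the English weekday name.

Wednesday

Equivalently 4 January 1234 Gregorian, JDN 2171773.
Since JDN mod 7 = 2 (0 = Monday), the day is Wednesday.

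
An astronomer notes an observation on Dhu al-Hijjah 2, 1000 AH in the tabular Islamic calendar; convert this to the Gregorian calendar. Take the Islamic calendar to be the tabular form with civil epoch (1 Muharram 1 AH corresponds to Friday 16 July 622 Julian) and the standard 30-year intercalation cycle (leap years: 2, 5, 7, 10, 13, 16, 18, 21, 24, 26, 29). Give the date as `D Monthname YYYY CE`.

Julian Day Number of the source date = 2302778.
Converting JDN 2302778 to the Gregorian calendar gives 9 September 1592 CE.

9 September 1592 CE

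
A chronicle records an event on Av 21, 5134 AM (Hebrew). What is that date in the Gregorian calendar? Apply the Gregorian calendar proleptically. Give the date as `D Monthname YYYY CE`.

Both dates share Julian Day Number 2223122; in the Gregorian calendar that is 7 August 1374 CE.

7 August 1374 CE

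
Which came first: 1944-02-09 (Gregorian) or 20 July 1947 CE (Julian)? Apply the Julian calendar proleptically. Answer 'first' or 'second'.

First date → JDN 2431130; second date → JDN 2432400.
JDN 2431130 < JDN 2432400, so the first date is earlier.

first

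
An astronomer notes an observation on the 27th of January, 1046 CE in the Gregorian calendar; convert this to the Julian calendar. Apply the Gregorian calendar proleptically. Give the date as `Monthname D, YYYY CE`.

January 21, 1046 CE

At this point the Julian calendar is 6 days behind the Gregorian.
27 January 1046 Gregorian − 6 days → 21 January 1046 Julian.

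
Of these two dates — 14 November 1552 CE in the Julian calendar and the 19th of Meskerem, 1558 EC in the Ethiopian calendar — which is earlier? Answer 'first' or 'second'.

Converting both to JDN: 2288244 vs 2292933; the smaller is the first.

first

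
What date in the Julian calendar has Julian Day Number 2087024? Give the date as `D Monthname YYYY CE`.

JDN 2087024 is 23 December 1001 in the proleptic Gregorian calendar.
In the Julian calendar that day is 17 December 1001 CE.

17 December 1001 CE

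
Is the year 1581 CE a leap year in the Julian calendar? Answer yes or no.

1581 mod 4 = 1, so it is a common year in the Julian calendar.

no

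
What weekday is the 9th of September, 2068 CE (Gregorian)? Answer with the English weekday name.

Sunday

JDN 2476634 mod 7 = 6, and JDN 0 was a Monday, so this is a Sunday.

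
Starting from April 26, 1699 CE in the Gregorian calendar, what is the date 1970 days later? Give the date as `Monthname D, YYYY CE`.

Counting 1970 days forward from JDN 2341723 reaches JDN 2343693, which is September 17, 1704 CE.

September 17, 1704 CE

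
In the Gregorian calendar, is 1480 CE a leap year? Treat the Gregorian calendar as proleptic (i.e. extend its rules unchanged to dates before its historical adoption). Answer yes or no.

yes

1480 is divisible by 4 and not by 100, so it is a leap year.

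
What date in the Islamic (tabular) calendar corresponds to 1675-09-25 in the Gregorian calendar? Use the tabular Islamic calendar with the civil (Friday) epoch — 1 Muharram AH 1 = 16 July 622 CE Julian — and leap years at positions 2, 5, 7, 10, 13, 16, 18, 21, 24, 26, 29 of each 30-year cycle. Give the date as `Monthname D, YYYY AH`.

Rajab 5, 1086 AH

Both dates share Julian Day Number 2333109; in the tabular Islamic calendar that is 5 Rajab 1086 AH.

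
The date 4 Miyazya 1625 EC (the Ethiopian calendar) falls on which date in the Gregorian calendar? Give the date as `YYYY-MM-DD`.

1633-04-09

Julian Day Number of the source date = 2317600.
Converting JDN 2317600 to the Gregorian calendar gives 9 April 1633 CE.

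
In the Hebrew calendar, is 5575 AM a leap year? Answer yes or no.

Hebrew year 5575 is year 8 of its 19-year Metonic cycle; leap years are at positions 3, 6, 8, 11, 14, 17, 19, so it is a leap year (13 months).

yes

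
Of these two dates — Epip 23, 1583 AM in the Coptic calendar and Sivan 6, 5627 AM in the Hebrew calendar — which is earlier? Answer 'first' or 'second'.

second

Converting both to JDN: 2403177 vs 2403127; the smaller is the second.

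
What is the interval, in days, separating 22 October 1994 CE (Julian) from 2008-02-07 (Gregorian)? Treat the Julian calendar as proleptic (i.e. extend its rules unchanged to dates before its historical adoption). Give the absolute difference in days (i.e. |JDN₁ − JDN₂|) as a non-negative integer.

4843

First date → JDN 2449661; second date → JDN 2454504.
The interval is |2449661 − 2454504| = 4843 days.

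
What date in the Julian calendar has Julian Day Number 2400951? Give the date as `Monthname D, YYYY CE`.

The Gregorian equivalent of JDN 2400951 is 24 June 1861.
In the Julian calendar that day is June 12, 1861 CE.

June 12, 1861 CE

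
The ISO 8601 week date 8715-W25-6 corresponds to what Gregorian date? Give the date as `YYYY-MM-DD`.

ISO week 1 of 8715 is the week containing the first Thursday of 8715.
Week 25, day 6 (Saturday) lands on 8715-06-26.

8715-06-26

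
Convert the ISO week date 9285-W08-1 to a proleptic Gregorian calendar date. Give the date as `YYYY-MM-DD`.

9285-02-19

ISO week 1 of 9285 is the week containing the first Thursday of 9285.
Week 8, day 1 (Monday) lands on 9285-02-19.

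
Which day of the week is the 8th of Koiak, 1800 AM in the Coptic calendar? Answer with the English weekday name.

Equivalently 18 December 2083 Gregorian, JDN 2482212.
Since JDN mod 7 = 5 (0 = Monday), the day is Saturday.

Saturday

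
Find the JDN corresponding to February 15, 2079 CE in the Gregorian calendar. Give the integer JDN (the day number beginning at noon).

2480445

JDN 2400001 is 17 November 1858 CE (Gregorian), MJD 0; the target day is +80444 days from there, so JDN = 2480445.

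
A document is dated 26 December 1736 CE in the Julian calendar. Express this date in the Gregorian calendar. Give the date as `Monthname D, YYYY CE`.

At this point the Julian calendar is 11 days behind the Gregorian.
26 December 1736 Julian + 11 days → 6 January 1737 Gregorian.

January 6, 1737 CE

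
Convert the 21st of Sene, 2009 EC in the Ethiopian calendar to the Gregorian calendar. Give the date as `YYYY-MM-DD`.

Both dates share Julian Day Number 2457933; in the Gregorian calendar that is 28 June 2017 CE.

2017-06-28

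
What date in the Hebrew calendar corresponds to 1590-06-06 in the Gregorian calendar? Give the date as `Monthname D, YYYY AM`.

Sivan 4, 5350 AM

Julian Day Number of the source date = 2301952.
Converting JDN 2301952 to the Hebrew calendar gives 4 Sivan 5350 AM.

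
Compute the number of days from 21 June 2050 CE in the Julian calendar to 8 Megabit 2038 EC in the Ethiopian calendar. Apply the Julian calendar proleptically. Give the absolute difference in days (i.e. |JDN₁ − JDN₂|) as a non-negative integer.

JDN of the first date = 2469992.
JDN of the second date = 2468422.
|2468422 − 2469992| = 1570.

1570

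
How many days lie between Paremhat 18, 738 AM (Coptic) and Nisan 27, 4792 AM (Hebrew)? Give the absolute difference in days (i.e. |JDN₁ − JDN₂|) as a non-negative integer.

JDN of the first date = 2094416.
JDN of the second date = 2098097.
|2098097 − 2094416| = 3681.

3681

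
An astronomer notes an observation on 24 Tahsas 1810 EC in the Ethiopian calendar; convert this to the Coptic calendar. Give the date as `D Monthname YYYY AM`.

24 Koiak 1534 AM

Julian Day Number of the source date = 2385071.
Converting JDN 2385071 to the Coptic calendar gives 24 Koiak 1534 AM.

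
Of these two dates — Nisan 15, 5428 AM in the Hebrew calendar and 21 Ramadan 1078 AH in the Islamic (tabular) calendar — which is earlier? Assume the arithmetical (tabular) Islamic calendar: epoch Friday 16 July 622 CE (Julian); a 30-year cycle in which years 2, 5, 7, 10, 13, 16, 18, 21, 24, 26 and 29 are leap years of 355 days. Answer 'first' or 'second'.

Converting both to JDN: 2330371 vs 2330349; the smaller is the second.

second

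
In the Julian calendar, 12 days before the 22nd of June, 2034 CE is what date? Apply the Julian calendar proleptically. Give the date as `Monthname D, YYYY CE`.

The starting date is JDN 2464149; 2464149 − 12 = 2464137.
JDN 2464137 corresponds to June 10, 2034 CE.

June 10, 2034 CE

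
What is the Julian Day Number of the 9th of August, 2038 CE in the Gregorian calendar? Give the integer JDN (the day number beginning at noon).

2465645

JDN 2299161 is 15 October 1582 CE (Gregorian); the target day is +166484 days from there, so JDN = 2465645.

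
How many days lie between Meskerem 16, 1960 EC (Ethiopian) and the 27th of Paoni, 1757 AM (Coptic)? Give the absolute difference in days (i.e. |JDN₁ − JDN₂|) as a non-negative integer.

First date → JDN 2439761; second date → JDN 2466705.
The interval is |2439761 − 2466705| = 26944 days.

26944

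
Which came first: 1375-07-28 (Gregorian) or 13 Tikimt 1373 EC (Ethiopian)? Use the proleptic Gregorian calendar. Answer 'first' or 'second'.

First date → JDN 2223477; second date → JDN 2225386.
JDN 2223477 < JDN 2225386, so the first date is earlier.

first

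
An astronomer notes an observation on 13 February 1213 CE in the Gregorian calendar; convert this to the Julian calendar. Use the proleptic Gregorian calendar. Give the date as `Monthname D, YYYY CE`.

At this point the Julian calendar is 7 days behind the Gregorian.
13 February 1213 Gregorian − 7 days → 6 February 1213 Julian.

February 6, 1213 CE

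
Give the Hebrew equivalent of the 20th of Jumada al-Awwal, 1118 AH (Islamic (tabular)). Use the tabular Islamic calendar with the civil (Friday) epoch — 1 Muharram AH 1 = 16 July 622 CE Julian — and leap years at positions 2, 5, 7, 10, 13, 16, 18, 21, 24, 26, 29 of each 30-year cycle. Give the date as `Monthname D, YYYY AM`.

The source date corresponds to 30 August 1706 in the Gregorian calendar (JDN 2344405).
That day falls on 20 Elul 5466 AM in the Hebrew calendar.

Elul 20, 5466 AM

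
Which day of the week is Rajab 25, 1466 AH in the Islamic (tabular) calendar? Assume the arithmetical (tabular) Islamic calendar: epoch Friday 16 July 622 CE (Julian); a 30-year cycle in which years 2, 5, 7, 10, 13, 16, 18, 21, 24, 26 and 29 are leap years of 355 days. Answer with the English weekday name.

Tuesday

In the Gregorian calendar this is 21 June 2044 (JDN 2467788).
JDN 2467788 mod 7 = 1, and JDN 0 was a Monday, so this is a Tuesday.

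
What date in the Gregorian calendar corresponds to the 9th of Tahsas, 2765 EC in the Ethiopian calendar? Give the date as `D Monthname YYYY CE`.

Both dates share Julian Day Number 2733870; in the Gregorian calendar that is 24 December 2772 CE.

24 December 2772 CE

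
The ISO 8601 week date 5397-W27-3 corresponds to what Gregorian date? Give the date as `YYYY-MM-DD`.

ISO week 1 of 5397 is the week containing the first Thursday of 5397.
Week 27, day 3 (Wednesday) lands on 5397-07-05.

5397-07-05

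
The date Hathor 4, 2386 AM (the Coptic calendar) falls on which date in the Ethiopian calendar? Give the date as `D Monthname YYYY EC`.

4 Hidar 2662 EC

Julian Day Number of the source date = 2696214.
Converting JDN 2696214 to the Ethiopian calendar gives 4 Hidar 2662 EC.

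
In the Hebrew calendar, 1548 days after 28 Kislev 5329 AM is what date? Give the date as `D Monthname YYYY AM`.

Counting 1548 days forward from JDN 2294122 reaches JDN 2295670, which is 11 Nisan 5333 AM.

11 Nisan 5333 AM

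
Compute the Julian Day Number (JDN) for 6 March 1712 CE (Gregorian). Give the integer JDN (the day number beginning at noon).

JDN 2299161 is 15 October 1582 CE (Gregorian); the target day is +47259 days from there, so JDN = 2346420.

2346420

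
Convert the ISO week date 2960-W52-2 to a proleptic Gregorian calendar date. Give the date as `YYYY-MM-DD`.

2960-12-23

ISO week 1 of 2960 is the week containing the first Thursday of 2960.
Week 52, day 2 (Tuesday) lands on 2960-12-23.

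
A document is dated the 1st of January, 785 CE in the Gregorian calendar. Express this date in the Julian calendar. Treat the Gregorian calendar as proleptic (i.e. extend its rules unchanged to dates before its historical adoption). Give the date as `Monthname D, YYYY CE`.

The Julian–Gregorian offset here is 4 days (Julian trailing).
1 January 785 Gregorian − 4 days → 28 December 784 Julian.

December 28, 784 CE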